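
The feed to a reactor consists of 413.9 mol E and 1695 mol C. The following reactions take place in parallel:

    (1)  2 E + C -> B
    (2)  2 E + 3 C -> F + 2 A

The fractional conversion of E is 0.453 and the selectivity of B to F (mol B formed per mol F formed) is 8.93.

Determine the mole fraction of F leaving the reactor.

Conversion of E: E consumed = 0.453 × 413.9 = 187.5 mol = 2ξ₁ + 2ξ₂.
Selectivity: 1ξ₁ / (1ξ₂) = 8.93 → ξ₁ = 8.93 ξ₂.
Substitute: (2·8.93 + 2) ξ₂ = 187.5 → ξ₂ = 9.441 mol, ξ₁ = 84.31 mol.
Outlet amounts (n = n₀ + Σ ν·ξ):
  E: 413.9 − 2(84.31) − 2(9.441) = 226.4
  C: 1695 − 1(84.31) − 3(9.441) = 1582
  B: 0 + 1(84.31) = 84.31
  F: 0 + 1(9.441) = 9.441
  A: 0 + 2(9.441) = 18.88
Total out = 1921 mol; y_F = 9.441 / 1921 = 0.004914.

0.00491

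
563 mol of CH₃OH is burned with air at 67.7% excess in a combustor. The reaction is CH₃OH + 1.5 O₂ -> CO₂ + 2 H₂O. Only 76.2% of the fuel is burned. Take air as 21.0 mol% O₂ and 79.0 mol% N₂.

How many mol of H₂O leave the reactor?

858 mol

Stoichiometric O₂ = 1.5 × 563 = 844.5 mol; O₂ fed = 844.5 × 1.677 = 1416 mol.
N₂ fed = 1416 × 79/21 = 5328 mol.
Fuel reacted = 0.762 × 563 → ξ = 429 mol.
Outlet (n = n₀ + ν ξ):
  CH₃OH: 563 − 1(429) = 134
  O₂: 1416 − 1.5(429) = 772.7
  N₂: 5328 (inert)
  CO₂: 0 + 1(429) = 429
  H₂O: 0 + 2(429) = 858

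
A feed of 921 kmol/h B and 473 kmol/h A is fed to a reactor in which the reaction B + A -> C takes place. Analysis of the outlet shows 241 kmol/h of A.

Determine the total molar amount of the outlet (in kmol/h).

1160 kmol/h

For A: n = n₀ − 1ξ → 241 = 473 − 1ξ, giving ξ = 232 kmol/h.
Outlet amounts (n = n₀ + ν ξ):
  B: 921 − 1(232) = 689
  A: 473 − 1(232) = 241
  C: 0 + 1(232) = 232
Total out = 689 + 241 + 232 = 1162 kmol/h.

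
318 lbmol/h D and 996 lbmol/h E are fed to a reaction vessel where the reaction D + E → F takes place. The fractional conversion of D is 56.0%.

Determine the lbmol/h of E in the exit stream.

818 lbmol/h

D reacted = 0.56 × 318 = 178.1 lbmol/h; ν_D = −1, so ξ = 178.1/1 = 178.1 lbmol/h.
Outlet amounts (n = n₀ + ν ξ):
  D: 318 − 1(178.1) = 139.9
  E: 996 − 1(178.1) = 817.9
  F: 0 + 1(178.1) = 178.1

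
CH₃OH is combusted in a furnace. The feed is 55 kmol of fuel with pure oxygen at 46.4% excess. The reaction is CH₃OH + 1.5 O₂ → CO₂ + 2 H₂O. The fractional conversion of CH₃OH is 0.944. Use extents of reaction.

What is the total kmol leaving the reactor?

202 kmol

Stoichiometric O₂ = 1.5 × 55 = 82.5 kmol; O₂ fed = 82.5 × 1.464 = 120.8 kmol.
Fuel reacted = 0.944 × 55 → ξ = 51.92 kmol.
Outlet (n = n₀ + ν ξ):
  CH₃OH: 55 − 1(51.92) = 3.08
  O₂: 120.8 − 1.5(51.92) = 42.9
  CO₂: 0 + 1(51.92) = 51.92
  H₂O: 0 + 2(51.92) = 103.8
Total out = 3.08 + 42.9 + 51.92 + 103.8 = 201.7 kmol.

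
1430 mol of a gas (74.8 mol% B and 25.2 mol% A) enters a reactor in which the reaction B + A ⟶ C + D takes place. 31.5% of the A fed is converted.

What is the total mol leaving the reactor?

A reacted = 0.315 × 360.4 = 113.5 mol; ν_A = −1, so ξ = 113.5/1 = 113.5 mol.
Outlet amounts (n = n₀ + ν ξ):
  B: 1070 − 1(113.5) = 956.1
  A: 360.4 − 1(113.5) = 246.8
  C: 0 + 1(113.5) = 113.5
  D: 0 + 1(113.5) = 113.5
Total out = 956.1 + 246.8 + 113.5 + 113.5 = 1430 mol.

1430 mol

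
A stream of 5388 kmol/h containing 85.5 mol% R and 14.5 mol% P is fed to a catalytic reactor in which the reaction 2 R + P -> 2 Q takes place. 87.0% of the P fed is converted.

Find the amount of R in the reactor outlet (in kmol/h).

P reacted = 0.87 × 781.3 = 679.7 kmol/h; ν_P = −1, so ξ = 679.7/1 = 679.7 kmol/h.
Outlet amounts (n = n₀ + ν ξ):
  R: 4607 − 2(679.7) = 3247
  P: 781.3 − 1(679.7) = 101.6
  Q: 0 + 2(679.7) = 1359

3250 kmol/h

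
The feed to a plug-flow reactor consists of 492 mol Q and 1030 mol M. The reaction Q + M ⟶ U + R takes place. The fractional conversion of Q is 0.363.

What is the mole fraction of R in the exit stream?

Q reacted = 0.363 × 492 = 178.6 mol; ν_Q = −1, so ξ = 178.6/1 = 178.6 mol.
Outlet amounts (n = n₀ + ν ξ):
  Q: 492 − 1(178.6) = 313.4
  M: 1030 − 1(178.6) = 851.4
  U: 0 + 1(178.6) = 178.6
  R: 0 + 1(178.6) = 178.6
Total out = 1522 mol; y_R = 178.6 / 1522 = 0.1173.

0.117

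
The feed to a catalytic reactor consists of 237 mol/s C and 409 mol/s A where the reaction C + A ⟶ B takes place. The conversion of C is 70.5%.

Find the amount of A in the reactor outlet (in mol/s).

C reacted = 0.705 × 237 = 167.1 mol/s; ν_C = −1, so ξ = 167.1/1 = 167.1 mol/s.
Outlet amounts (n = n₀ + ν ξ):
  C: 237 − 1(167.1) = 69.92
  A: 409 − 1(167.1) = 241.9
  B: 0 + 1(167.1) = 167.1

242 mol/s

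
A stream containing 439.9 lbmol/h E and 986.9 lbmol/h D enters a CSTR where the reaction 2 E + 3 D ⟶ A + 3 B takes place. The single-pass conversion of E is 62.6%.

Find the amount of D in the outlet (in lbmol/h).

574 lbmol/h

E reacted = 0.626 × 439.9 = 275.4 lbmol/h; ν_E = −2, so ξ = 275.4/2 = 137.7 lbmol/h.
Outlet amounts (n = n₀ + ν ξ):
  E: 439.9 − 2(137.7) = 164.5
  D: 986.9 − 3(137.7) = 573.8
  A: 0 + 1(137.7) = 137.7
  B: 0 + 3(137.7) = 413.1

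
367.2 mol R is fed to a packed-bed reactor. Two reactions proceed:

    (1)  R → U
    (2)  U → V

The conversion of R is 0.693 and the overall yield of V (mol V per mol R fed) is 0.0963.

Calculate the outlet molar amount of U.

219 mol

Conversion of R: R consumed = 1ξ₁ = 0.693 × 367.2 → ξ₁ = 254.5 mol.
Yield of V: 1ξ₂ / 367.2 = 0.0963 → ξ₂ = 35.36 mol.
Outlet amounts (n = n₀ + Σ ν·ξ):
  R: 367.2 − 1(254.5) = 112.7
  U: 0 + 1(254.5) − 1(35.36) = 219.1
  V: 0 + 1(35.36) = 35.36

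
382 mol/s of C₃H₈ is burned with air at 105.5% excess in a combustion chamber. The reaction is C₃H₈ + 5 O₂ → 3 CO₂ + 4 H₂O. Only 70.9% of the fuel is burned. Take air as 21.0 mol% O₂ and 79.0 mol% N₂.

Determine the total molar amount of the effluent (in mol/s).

Stoichiometric O₂ = 5 × 382 = 1910 mol/s; O₂ fed = 1910 × 2.055 = 3925 mol/s.
N₂ fed = 3925 × 79/21 = 14770 mol/s.
Fuel reacted = 0.709 × 382 → ξ = 270.8 mol/s.
Outlet (n = n₀ + ν ξ):
  C₃H₈: 382 − 1(270.8) = 111.2
  O₂: 3925 − 5(270.8) = 2571
  N₂: 14770 (inert)
  CO₂: 0 + 3(270.8) = 812.5
  H₂O: 0 + 4(270.8) = 1083
Total out = 111.2 + 2571 + 14770 + 812.5 + 1083 = 19340 mol/s.

19300 mol/s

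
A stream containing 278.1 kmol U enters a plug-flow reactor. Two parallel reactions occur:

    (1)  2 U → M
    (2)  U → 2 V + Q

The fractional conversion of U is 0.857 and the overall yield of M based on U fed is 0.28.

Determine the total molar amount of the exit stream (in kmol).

365 kmol

Yield of M: 1ξ₁ / 278.1 = 0.28 → ξ₁ = 77.87 kmol.
Conversion of U: 2ξ₁ + 1ξ₂ = 0.857 × 278.1 = 238.3 → ξ₂ = 82.6 kmol.
Outlet amounts (n = n₀ + Σ ν·ξ):
  U: 278.1 − 2(77.87) − 1(82.6) = 39.77
  M: 0 + 1(77.87) = 77.87
  V: 0 + 2(82.6) = 165.2
  Q: 0 + 1(82.6) = 82.6
Total out = 39.77 + 77.87 + 165.2 + 82.6 = 365.4 kmol.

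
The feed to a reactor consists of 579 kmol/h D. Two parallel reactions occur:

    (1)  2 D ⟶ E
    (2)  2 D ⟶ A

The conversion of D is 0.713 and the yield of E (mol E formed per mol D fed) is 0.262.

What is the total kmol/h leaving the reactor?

Yield of E: 1ξ₁ / 579 = 0.262 → ξ₁ = 151.7 kmol/h.
Conversion of D: 2ξ₁ + 2ξ₂ = 0.713 × 579 = 412.8 → ξ₂ = 54.72 kmol/h.
Outlet amounts (n = n₀ + Σ ν·ξ):
  D: 579 − 2(151.7) − 2(54.72) = 166.2
  E: 0 + 1(151.7) = 151.7
  A: 0 + 1(54.72) = 54.72
Total out = 166.2 + 151.7 + 54.72 = 372.6 kmol/h.

373 kmol/h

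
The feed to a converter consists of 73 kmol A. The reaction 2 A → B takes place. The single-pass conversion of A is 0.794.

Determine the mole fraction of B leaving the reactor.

0.658

A reacted = 0.794 × 73 = 57.96 kmol; ν_A = −2, so ξ = 57.96/2 = 28.98 kmol.
Outlet amounts (n = n₀ + ν ξ):
  A: 73 − 2(28.98) = 15.04
  B: 0 + 1(28.98) = 28.98
Total out = 44.02 kmol; y_B = 28.98 / 44.02 = 0.6584.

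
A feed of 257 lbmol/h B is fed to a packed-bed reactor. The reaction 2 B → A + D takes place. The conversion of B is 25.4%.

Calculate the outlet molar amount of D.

B reacted = 0.254 × 257 = 65.28 lbmol/h; ν_B = −2, so ξ = 65.28/2 = 32.64 lbmol/h.
Outlet amounts (n = n₀ + ν ξ):
  B: 257 − 2(32.64) = 191.7
  A: 0 + 1(32.64) = 32.64
  D: 0 + 1(32.64) = 32.64

32.6 lbmol/h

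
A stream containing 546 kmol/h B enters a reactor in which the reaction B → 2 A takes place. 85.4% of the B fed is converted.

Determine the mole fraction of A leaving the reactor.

0.921

B reacted = 0.854 × 546 = 466.3 kmol/h; ν_B = −1, so ξ = 466.3/1 = 466.3 kmol/h.
Outlet amounts (n = n₀ + ν ξ):
  B: 546 − 1(466.3) = 79.72
  A: 0 + 2(466.3) = 932.6
Total out = 1012 kmol/h; y_A = 932.6 / 1012 = 0.9213.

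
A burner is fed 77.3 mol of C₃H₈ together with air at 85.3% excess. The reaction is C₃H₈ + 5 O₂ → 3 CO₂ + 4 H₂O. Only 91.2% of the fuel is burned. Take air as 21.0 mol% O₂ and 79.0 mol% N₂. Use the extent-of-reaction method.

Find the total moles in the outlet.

3560 mol

Stoichiometric O₂ = 5 × 77.3 = 386.5 mol; O₂ fed = 386.5 × 1.853 = 716.2 mol.
N₂ fed = 716.2 × 79/21 = 2694 mol.
Fuel reacted = 0.912 × 77.3 → ξ = 70.5 mol.
Outlet (n = n₀ + ν ξ):
  C₃H₈: 77.3 − 1(70.5) = 6.802
  O₂: 716.2 − 5(70.5) = 363.7
  N₂: 2694 (inert)
  CO₂: 0 + 3(70.5) = 211.5
  H₂O: 0 + 4(70.5) = 282
Total out = 6.802 + 363.7 + 2694 + 211.5 + 282 = 3558 mol.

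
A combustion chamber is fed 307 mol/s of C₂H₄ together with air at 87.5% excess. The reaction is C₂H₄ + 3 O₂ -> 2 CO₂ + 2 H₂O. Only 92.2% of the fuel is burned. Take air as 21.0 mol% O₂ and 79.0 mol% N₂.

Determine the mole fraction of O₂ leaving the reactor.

0.103

Stoichiometric O₂ = 3 × 307 = 921 mol/s; O₂ fed = 921 × 1.875 = 1727 mol/s.
N₂ fed = 1727 × 79/21 = 6496 mol/s.
Fuel reacted = 0.922 × 307 → ξ = 283.1 mol/s.
Outlet (n = n₀ + ν ξ):
  C₂H₄: 307 − 1(283.1) = 23.95
  O₂: 1727 − 3(283.1) = 877.7
  N₂: 6496 (inert)
  CO₂: 0 + 2(283.1) = 566.1
  H₂O: 0 + 2(283.1) = 566.1
Total out = 8530 mol/s; y_O₂ = 877.7 / 8530 = 0.1029.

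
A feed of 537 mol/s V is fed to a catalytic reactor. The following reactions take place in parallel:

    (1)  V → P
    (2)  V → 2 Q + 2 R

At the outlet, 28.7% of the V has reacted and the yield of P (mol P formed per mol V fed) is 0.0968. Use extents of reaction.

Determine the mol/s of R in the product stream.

Yield of P: 1ξ₁ / 537 = 0.0968 → ξ₁ = 51.98 mol/s.
Conversion of V: 1ξ₁ + 1ξ₂ = 0.287 × 537 = 154.1 → ξ₂ = 102.1 mol/s.
Outlet amounts (n = n₀ + Σ ν·ξ):
  V: 537 − 1(51.98) − 1(102.1) = 382.9
  P: 0 + 1(51.98) = 51.98
  Q: 0 + 2(102.1) = 204.3
  R: 0 + 2(102.1) = 204.3

204 mol/s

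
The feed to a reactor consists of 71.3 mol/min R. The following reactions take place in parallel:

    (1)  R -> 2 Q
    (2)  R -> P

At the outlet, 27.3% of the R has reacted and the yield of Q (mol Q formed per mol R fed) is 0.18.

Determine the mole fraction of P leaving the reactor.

Yield of Q: 2ξ₁ / 71.3 = 0.18 → ξ₁ = 6.417 mol/min.
Conversion of R: 1ξ₁ + 1ξ₂ = 0.273 × 71.3 = 19.46 → ξ₂ = 13.05 mol/min.
Outlet amounts (n = n₀ + Σ ν·ξ):
  R: 71.3 − 1(6.417) − 1(13.05) = 51.84
  Q: 0 + 2(6.417) = 12.83
  P: 0 + 1(13.05) = 13.05
Total out = 77.72 mol/min; y_P = 13.05 / 77.72 = 0.1679.

0.168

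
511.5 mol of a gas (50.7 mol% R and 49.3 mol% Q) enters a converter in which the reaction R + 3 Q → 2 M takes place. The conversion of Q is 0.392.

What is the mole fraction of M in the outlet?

Q reacted = 0.392 × 252.2 = 98.85 mol; ν_Q = −3, so ξ = 98.85/3 = 32.95 mol.
Outlet amounts (n = n₀ + ν ξ):
  R: 259.3 − 1(32.95) = 226.4
  Q: 252.2 − 3(32.95) = 153.3
  M: 0 + 2(32.95) = 65.9
Total out = 445.6 mol; y_M = 65.9 / 445.6 = 0.1479.

0.148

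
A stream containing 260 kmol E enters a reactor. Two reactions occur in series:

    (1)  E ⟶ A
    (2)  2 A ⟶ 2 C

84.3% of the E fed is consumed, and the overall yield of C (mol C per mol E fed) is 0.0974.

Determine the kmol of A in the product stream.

Conversion of E: E consumed = 1ξ₁ = 0.843 × 260 → ξ₁ = 219.2 kmol.
Yield of C: 2ξ₂ / 260 = 0.0974 → ξ₂ = 12.66 kmol.
Outlet amounts (n = n₀ + Σ ν·ξ):
  E: 260 − 1(219.2) = 40.82
  A: 0 + 1(219.2) − 2(12.66) = 193.9
  C: 0 + 2(12.66) = 25.32

194 kmol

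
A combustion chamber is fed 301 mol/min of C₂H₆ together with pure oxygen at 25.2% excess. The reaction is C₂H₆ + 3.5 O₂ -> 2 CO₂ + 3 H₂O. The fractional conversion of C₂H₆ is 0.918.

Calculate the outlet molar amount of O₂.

352 mol/min

Stoichiometric O₂ = 3.5 × 301 = 1054 mol/min; O₂ fed = 1054 × 1.252 = 1319 mol/min.
Fuel reacted = 0.918 × 301 → ξ = 276.3 mol/min.
Outlet (n = n₀ + ν ξ):
  C₂H₆: 301 − 1(276.3) = 24.68
  O₂: 1319 − 3.5(276.3) = 351.9
  CO₂: 0 + 2(276.3) = 552.6
  H₂O: 0 + 3(276.3) = 829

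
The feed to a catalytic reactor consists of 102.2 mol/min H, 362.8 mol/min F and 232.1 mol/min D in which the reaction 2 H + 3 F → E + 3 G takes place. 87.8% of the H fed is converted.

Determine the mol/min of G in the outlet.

135 mol/min

H reacted = 0.878 × 102.2 = 89.73 mol/min; ν_H = −2, so ξ = 89.73/2 = 44.87 mol/min.
Outlet amounts (n = n₀ + ν ξ):
  H: 102.2 − 2(44.87) = 12.47
  F: 362.8 − 3(44.87) = 228.2
  E: 0 + 1(44.87) = 44.87
  G: 0 + 3(44.87) = 134.6
  D: 232.1 (inert)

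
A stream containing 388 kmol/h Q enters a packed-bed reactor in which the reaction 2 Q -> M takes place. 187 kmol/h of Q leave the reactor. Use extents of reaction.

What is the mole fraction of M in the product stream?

0.35

For Q: n = n₀ − 2ξ → 187 = 388 − 2ξ, giving ξ = 100.5 kmol/h.
Outlet amounts (n = n₀ + ν ξ):
  Q: 388 − 2(100.5) = 187
  M: 0 + 1(100.5) = 100.5
Total out = 287.5 kmol/h; y_M = 100.5 / 287.5 = 0.3496.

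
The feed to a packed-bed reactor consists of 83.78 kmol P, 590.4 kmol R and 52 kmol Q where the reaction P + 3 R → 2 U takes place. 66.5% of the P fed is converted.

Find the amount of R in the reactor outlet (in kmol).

P reacted = 0.665 × 83.78 = 55.71 kmol; ν_P = −1, so ξ = 55.71/1 = 55.71 kmol.
Outlet amounts (n = n₀ + ν ξ):
  P: 83.78 − 1(55.71) = 28.07
  R: 590.4 − 3(55.71) = 423.3
  U: 0 + 2(55.71) = 111.4
  Q: 52 (inert)

423 kmol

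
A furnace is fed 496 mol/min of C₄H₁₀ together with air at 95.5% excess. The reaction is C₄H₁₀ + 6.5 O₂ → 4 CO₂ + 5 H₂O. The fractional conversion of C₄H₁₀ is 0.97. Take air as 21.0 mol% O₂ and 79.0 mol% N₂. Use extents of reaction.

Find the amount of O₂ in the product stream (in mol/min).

Stoichiometric O₂ = 6.5 × 496 = 3224 mol/min; O₂ fed = 3224 × 1.955 = 6303 mol/min.
N₂ fed = 6303 × 79/21 = 23710 mol/min.
Fuel reacted = 0.97 × 496 → ξ = 481.1 mol/min.
Outlet (n = n₀ + ν ξ):
  C₄H₁₀: 496 − 1(481.1) = 14.88
  O₂: 6303 − 6.5(481.1) = 3176
  N₂: 23710 (inert)
  CO₂: 0 + 4(481.1) = 1924
  H₂O: 0 + 5(481.1) = 2406

3180 mol/min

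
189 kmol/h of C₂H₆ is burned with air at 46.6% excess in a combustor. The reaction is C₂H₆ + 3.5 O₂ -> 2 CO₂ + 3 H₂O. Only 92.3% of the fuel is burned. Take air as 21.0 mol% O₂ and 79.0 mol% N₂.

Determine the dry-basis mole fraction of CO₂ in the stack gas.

0.0798

Stoichiometric O₂ = 3.5 × 189 = 661.5 kmol/h; O₂ fed = 661.5 × 1.466 = 969.8 kmol/h.
N₂ fed = 969.8 × 79/21 = 3648 kmol/h.
Fuel reacted = 0.923 × 189 → ξ = 174.4 kmol/h.
Outlet (n = n₀ + ν ξ):
  C₂H₆: 189 − 1(174.4) = 14.55
  O₂: 969.8 − 3.5(174.4) = 359.2
  N₂: 3648 (inert)
  CO₂: 0 + 2(174.4) = 348.9
  H₂O: 0 + 3(174.4) = 523.3
Dry total = 4371 kmol/h; y_CO₂ (dry) = 348.9 / 4371 = 0.07982.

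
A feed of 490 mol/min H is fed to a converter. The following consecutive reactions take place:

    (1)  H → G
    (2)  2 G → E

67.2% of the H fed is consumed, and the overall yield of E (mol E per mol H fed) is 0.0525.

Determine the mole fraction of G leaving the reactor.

0.598

Conversion of H: H consumed = 1ξ₁ = 0.672 × 490 → ξ₁ = 329.3 mol/min.
Yield of E: 1ξ₂ / 490 = 0.0525 → ξ₂ = 25.72 mol/min.
Outlet amounts (n = n₀ + Σ ν·ξ):
  H: 490 − 1(329.3) = 160.7
  G: 0 + 1(329.3) − 2(25.72) = 277.8
  E: 0 + 1(25.72) = 25.72
Total out = 464.3 mol/min; y_G = 277.8 / 464.3 = 0.5984.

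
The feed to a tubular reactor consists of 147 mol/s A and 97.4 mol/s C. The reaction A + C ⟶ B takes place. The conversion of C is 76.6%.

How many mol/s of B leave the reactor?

C reacted = 0.766 × 97.4 = 74.61 mol/s; ν_C = −1, so ξ = 74.61/1 = 74.61 mol/s.
Outlet amounts (n = n₀ + ν ξ):
  A: 147 − 1(74.61) = 72.39
  C: 97.4 − 1(74.61) = 22.79
  B: 0 + 1(74.61) = 74.61

74.6 mol/s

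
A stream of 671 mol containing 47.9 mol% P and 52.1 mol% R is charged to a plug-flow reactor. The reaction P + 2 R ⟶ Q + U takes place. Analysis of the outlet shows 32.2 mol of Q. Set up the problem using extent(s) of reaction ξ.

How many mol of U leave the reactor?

32.2 mol

For Q: n = n₀ + 1ξ → 32.2 = 0 + 1ξ, giving ξ = 32.2 mol.
Outlet amounts (n = n₀ + ν ξ):
  P: 321.4 − 1(32.2) = 289.2
  R: 349.6 − 2(32.2) = 285.2
  Q: 0 + 1(32.2) = 32.2
  U: 0 + 1(32.2) = 32.2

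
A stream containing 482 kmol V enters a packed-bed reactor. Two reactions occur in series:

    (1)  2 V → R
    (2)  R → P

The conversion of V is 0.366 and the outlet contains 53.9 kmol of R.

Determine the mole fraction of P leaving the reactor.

Conversion of V: V consumed = 2ξ₁ = 0.366 × 482 → ξ₁ = 88.21 kmol.
R balance: n_R = 0 + 1ξ₁ − 1ξ₂ = 53.9 → ξ₂ = (1·88.21 − 53.9)/1 = 34.31 kmol.
Outlet amounts (n = n₀ + Σ ν·ξ):
  V: 482 − 2(88.21) = 305.6
  R: 0 + 1(88.21) − 1(34.31) = 53.9
  P: 0 + 1(34.31) = 34.31
Total out = 393.8 kmol; y_P = 34.31 / 393.8 = 0.08712.

0.0871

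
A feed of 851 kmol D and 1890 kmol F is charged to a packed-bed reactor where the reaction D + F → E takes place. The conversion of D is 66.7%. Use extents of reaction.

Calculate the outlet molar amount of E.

D reacted = 0.667 × 851 = 567.6 kmol; ν_D = −1, so ξ = 567.6/1 = 567.6 kmol.
Outlet amounts (n = n₀ + ν ξ):
  D: 851 − 1(567.6) = 283.4
  F: 1890 − 1(567.6) = 1322
  E: 0 + 1(567.6) = 567.6

568 kmol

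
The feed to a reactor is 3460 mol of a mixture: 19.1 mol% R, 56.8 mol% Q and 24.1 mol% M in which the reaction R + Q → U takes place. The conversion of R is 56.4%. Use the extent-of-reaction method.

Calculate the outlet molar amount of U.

373 mol

R reacted = 0.564 × 660.9 = 372.7 mol; ν_R = −1, so ξ = 372.7/1 = 372.7 mol.
Outlet amounts (n = n₀ + ν ξ):
  R: 660.9 − 1(372.7) = 288.1
  Q: 1965 − 1(372.7) = 1593
  U: 0 + 1(372.7) = 372.7
  M: 833.9 (inert)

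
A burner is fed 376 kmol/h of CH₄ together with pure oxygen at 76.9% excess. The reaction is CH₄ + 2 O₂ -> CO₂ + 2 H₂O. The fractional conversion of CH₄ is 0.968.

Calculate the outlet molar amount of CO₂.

364 kmol/h

Stoichiometric O₂ = 2 × 376 = 752 kmol/h; O₂ fed = 752 × 1.769 = 1330 kmol/h.
Fuel reacted = 0.968 × 376 → ξ = 364 kmol/h.
Outlet (n = n₀ + ν ξ):
  CH₄: 376 − 1(364) = 12.03
  O₂: 1330 − 2(364) = 602.4
  CO₂: 0 + 1(364) = 364
  H₂O: 0 + 2(364) = 727.9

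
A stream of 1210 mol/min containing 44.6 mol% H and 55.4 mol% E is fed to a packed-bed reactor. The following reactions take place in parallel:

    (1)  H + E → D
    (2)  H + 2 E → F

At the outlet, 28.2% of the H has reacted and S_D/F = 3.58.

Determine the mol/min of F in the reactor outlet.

33.2 mol/min

Conversion of H: H consumed = 0.282 × 539.7 = 152.2 mol/min = 1ξ₁ + 1ξ₂.
Selectivity: 1ξ₁ / (1ξ₂) = 3.58 → ξ₁ = 3.58 ξ₂.
Substitute: (1·3.58 + 1) ξ₂ = 152.2 → ξ₂ = 33.23 mol/min, ξ₁ = 119 mol/min.
Outlet amounts (n = n₀ + Σ ν·ξ):
  H: 539.7 − 1(119) − 1(33.23) = 387.5
  E: 670.3 − 1(119) − 2(33.23) = 484.9
  D: 0 + 1(119) = 119
  F: 0 + 1(33.23) = 33.23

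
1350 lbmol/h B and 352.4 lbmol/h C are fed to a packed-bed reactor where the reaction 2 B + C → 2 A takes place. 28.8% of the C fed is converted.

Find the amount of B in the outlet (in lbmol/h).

C reacted = 0.288 × 352.4 = 101.5 lbmol/h; ν_C = −1, so ξ = 101.5/1 = 101.5 lbmol/h.
Outlet amounts (n = n₀ + ν ξ):
  B: 1350 − 2(101.5) = 1147
  C: 352.4 − 1(101.5) = 250.9
  A: 0 + 2(101.5) = 203

1150 lbmol/h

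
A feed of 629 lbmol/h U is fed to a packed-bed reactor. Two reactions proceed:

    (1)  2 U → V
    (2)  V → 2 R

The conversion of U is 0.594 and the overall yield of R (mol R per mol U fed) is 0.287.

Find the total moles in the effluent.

Conversion of U: U consumed = 2ξ₁ = 0.594 × 629 → ξ₁ = 186.8 lbmol/h.
Yield of R: 2ξ₂ / 629 = 0.287 → ξ₂ = 90.26 lbmol/h.
Outlet amounts (n = n₀ + Σ ν·ξ):
  U: 629 − 2(186.8) = 255.4
  V: 0 + 1(186.8) − 1(90.26) = 96.55
  R: 0 + 2(90.26) = 180.5
Total out = 255.4 + 96.55 + 180.5 = 532.4 lbmol/h.

532 lbmol/h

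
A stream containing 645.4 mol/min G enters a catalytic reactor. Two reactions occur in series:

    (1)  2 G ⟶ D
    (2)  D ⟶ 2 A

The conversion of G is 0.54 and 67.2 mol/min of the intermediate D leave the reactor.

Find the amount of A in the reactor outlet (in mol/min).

214 mol/min

Conversion of G: G consumed = 2ξ₁ = 0.54 × 645.4 → ξ₁ = 174.3 mol/min.
D balance: n_D = 0 + 1ξ₁ − 1ξ₂ = 67.2 → ξ₂ = (1·174.3 − 67.2)/1 = 107.1 mol/min.
Outlet amounts (n = n₀ + Σ ν·ξ):
  G: 645.4 − 2(174.3) = 296.9
  D: 0 + 1(174.3) − 1(107.1) = 67.2
  A: 0 + 2(107.1) = 214.1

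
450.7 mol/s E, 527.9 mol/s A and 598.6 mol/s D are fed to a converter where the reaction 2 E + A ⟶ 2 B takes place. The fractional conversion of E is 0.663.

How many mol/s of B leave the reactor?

E reacted = 0.663 × 450.7 = 298.8 mol/s; ν_E = −2, so ξ = 298.8/2 = 149.4 mol/s.
Outlet amounts (n = n₀ + ν ξ):
  E: 450.7 − 2(149.4) = 151.9
  A: 527.9 − 1(149.4) = 378.5
  B: 0 + 2(149.4) = 298.8
  D: 598.6 (inert)

299 mol/s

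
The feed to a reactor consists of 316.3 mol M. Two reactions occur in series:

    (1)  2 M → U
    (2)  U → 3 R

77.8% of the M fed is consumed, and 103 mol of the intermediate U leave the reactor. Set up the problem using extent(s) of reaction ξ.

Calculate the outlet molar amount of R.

Conversion of M: M consumed = 2ξ₁ = 0.778 × 316.3 → ξ₁ = 123 mol.
U balance: n_U = 0 + 1ξ₁ − 1ξ₂ = 103 → ξ₂ = (1·123 − 103)/1 = 20.04 mol.
Outlet amounts (n = n₀ + Σ ν·ξ):
  M: 316.3 − 2(123) = 70.22
  U: 0 + 1(123) − 1(20.04) = 103
  R: 0 + 3(20.04) = 60.12

60.1 mol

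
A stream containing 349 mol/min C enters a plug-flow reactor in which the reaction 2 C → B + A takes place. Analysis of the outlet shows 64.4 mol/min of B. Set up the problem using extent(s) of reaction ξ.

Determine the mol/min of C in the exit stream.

For B: n = n₀ + 1ξ → 64.4 = 0 + 1ξ, giving ξ = 64.4 mol/min.
Outlet amounts (n = n₀ + ν ξ):
  C: 349 − 2(64.4) = 220.2
  B: 0 + 1(64.4) = 64.4
  A: 0 + 1(64.4) = 64.4

220 mol/min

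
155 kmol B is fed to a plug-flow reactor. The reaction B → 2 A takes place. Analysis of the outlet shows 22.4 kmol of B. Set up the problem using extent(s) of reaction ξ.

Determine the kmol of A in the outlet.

For B: n = n₀ − 1ξ → 22.4 = 155 − 1ξ, giving ξ = 132.6 kmol.
Outlet amounts (n = n₀ + ν ξ):
  B: 155 − 1(132.6) = 22.4
  A: 0 + 2(132.6) = 265.2

265 kmol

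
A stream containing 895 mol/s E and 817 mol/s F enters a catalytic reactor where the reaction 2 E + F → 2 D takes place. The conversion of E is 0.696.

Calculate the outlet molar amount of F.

E reacted = 0.696 × 895 = 622.9 mol/s; ν_E = −2, so ξ = 622.9/2 = 311.5 mol/s.
Outlet amounts (n = n₀ + ν ξ):
  E: 895 − 2(311.5) = 272.1
  F: 817 − 1(311.5) = 505.5
  D: 0 + 2(311.5) = 622.9

506 mol/s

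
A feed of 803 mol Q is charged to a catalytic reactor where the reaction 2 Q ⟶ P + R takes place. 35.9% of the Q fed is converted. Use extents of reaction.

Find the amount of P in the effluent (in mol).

Q reacted = 0.359 × 803 = 288.3 mol; ν_Q = −2, so ξ = 288.3/2 = 144.1 mol.
Outlet amounts (n = n₀ + ν ξ):
  Q: 803 − 2(144.1) = 514.7
  P: 0 + 1(144.1) = 144.1
  R: 0 + 1(144.1) = 144.1

144 mol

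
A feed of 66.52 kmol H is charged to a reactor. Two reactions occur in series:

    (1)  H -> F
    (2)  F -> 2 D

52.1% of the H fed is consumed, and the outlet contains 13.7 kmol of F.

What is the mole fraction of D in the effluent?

0.479

Conversion of H: H consumed = 1ξ₁ = 0.521 × 66.52 → ξ₁ = 34.66 kmol.
F balance: n_F = 0 + 1ξ₁ − 1ξ₂ = 13.7 → ξ₂ = (1·34.66 − 13.7)/1 = 20.96 kmol.
Outlet amounts (n = n₀ + Σ ν·ξ):
  H: 66.52 − 1(34.66) = 31.86
  F: 0 + 1(34.66) − 1(20.96) = 13.7
  D: 0 + 2(20.96) = 41.91
Total out = 87.48 kmol; y_D = 41.91 / 87.48 = 0.4791.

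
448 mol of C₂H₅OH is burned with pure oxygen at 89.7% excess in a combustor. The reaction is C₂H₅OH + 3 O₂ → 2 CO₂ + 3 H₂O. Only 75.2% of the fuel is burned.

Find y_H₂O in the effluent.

Stoichiometric O₂ = 3 × 448 = 1344 mol; O₂ fed = 1344 × 1.897 = 2550 mol.
Fuel reacted = 0.752 × 448 → ξ = 336.9 mol.
Outlet (n = n₀ + ν ξ):
  C₂H₅OH: 448 − 1(336.9) = 111.1
  O₂: 2550 − 3(336.9) = 1539
  CO₂: 0 + 2(336.9) = 673.8
  H₂O: 0 + 3(336.9) = 1011
Total out = 3334 mol; y_H₂O = 1011 / 3334 = 0.3031.

0.303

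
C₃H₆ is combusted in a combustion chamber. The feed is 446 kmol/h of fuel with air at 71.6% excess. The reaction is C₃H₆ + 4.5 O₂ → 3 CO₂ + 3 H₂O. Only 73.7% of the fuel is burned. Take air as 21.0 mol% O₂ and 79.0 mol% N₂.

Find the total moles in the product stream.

17000 kmol/h

Stoichiometric O₂ = 4.5 × 446 = 2007 kmol/h; O₂ fed = 2007 × 1.716 = 3444 kmol/h.
N₂ fed = 3444 × 79/21 = 12960 kmol/h.
Fuel reacted = 0.737 × 446 → ξ = 328.7 kmol/h.
Outlet (n = n₀ + ν ξ):
  C₃H₆: 446 − 1(328.7) = 117.3
  O₂: 3444 − 4.5(328.7) = 1965
  N₂: 12960 (inert)
  CO₂: 0 + 3(328.7) = 986.1
  H₂O: 0 + 3(328.7) = 986.1
Total out = 117.3 + 1965 + 12960 + 986.1 + 986.1 = 17010 kmol/h.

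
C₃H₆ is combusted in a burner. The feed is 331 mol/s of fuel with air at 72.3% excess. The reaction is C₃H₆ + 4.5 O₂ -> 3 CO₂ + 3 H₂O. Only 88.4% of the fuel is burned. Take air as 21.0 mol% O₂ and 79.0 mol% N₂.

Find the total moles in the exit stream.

12700 mol/s

Stoichiometric O₂ = 4.5 × 331 = 1490 mol/s; O₂ fed = 1490 × 1.723 = 2566 mol/s.
N₂ fed = 2566 × 79/21 = 9655 mol/s.
Fuel reacted = 0.884 × 331 → ξ = 292.6 mol/s.
Outlet (n = n₀ + ν ξ):
  C₃H₆: 331 − 1(292.6) = 38.4
  O₂: 2566 − 4.5(292.6) = 1250
  N₂: 9655 (inert)
  CO₂: 0 + 3(292.6) = 877.8
  H₂O: 0 + 3(292.6) = 877.8
Total out = 38.4 + 1250 + 9655 + 877.8 + 877.8 = 12700 mol/s.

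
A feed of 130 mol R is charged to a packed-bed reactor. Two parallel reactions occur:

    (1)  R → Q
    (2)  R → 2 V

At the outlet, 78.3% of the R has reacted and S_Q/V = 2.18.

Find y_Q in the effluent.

0.556

Conversion of R: R consumed = 0.783 × 130 = 101.8 mol = 1ξ₁ + 1ξ₂.
Selectivity: 1ξ₁ / (2ξ₂) = 2.18 → ξ₁ = 4.36 ξ₂.
Substitute: (1·4.36 + 1) ξ₂ = 101.8 → ξ₂ = 18.99 mol, ξ₁ = 82.8 mol.
Outlet amounts (n = n₀ + Σ ν·ξ):
  R: 130 − 1(82.8) − 1(18.99) = 28.21
  Q: 0 + 1(82.8) = 82.8
  V: 0 + 2(18.99) = 37.98
Total out = 149 mol; y_Q = 82.8 / 149 = 0.5557.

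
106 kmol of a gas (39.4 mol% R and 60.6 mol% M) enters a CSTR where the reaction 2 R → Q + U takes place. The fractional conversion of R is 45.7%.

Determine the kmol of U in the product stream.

9.54 kmol

R reacted = 0.457 × 41.76 = 19.09 kmol; ν_R = −2, so ξ = 19.09/2 = 9.543 kmol.
Outlet amounts (n = n₀ + ν ξ):
  R: 41.76 − 2(9.543) = 22.68
  Q: 0 + 1(9.543) = 9.543
  U: 0 + 1(9.543) = 9.543
  M: 64.24 (inert)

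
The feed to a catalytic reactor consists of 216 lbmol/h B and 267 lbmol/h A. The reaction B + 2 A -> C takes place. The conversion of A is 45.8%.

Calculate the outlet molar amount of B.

155 lbmol/h

A reacted = 0.458 × 267 = 122.3 lbmol/h; ν_A = −2, so ξ = 122.3/2 = 61.14 lbmol/h.
Outlet amounts (n = n₀ + ν ξ):
  B: 216 − 1(61.14) = 154.9
  A: 267 − 2(61.14) = 144.7
  C: 0 + 1(61.14) = 61.14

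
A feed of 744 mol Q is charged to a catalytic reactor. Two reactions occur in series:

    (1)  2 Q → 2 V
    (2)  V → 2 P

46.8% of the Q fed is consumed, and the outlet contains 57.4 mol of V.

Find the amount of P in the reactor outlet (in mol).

Conversion of Q: Q consumed = 2ξ₁ = 0.468 × 744 → ξ₁ = 174.1 mol.
V balance: n_V = 0 + 2ξ₁ − 1ξ₂ = 57.4 → ξ₂ = (2·174.1 − 57.4)/1 = 290.8 mol.
Outlet amounts (n = n₀ + Σ ν·ξ):
  Q: 744 − 2(174.1) = 395.8
  V: 0 + 2(174.1) − 1(290.8) = 57.4
  P: 0 + 2(290.8) = 581.6

582 mol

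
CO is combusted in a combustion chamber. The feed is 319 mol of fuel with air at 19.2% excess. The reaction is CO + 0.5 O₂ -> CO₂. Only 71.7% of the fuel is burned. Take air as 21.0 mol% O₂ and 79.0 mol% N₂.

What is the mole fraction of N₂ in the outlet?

Stoichiometric O₂ = 0.5 × 319 = 159.5 mol; O₂ fed = 159.5 × 1.192 = 190.1 mol.
N₂ fed = 190.1 × 79/21 = 715.2 mol.
Fuel reacted = 0.717 × 319 → ξ = 228.7 mol.
Outlet (n = n₀ + ν ξ):
  CO: 319 − 1(228.7) = 90.28
  O₂: 190.1 − 0.5(228.7) = 75.76
  N₂: 715.2 (inert)
  CO₂: 0 + 1(228.7) = 228.7
Total out = 1110 mol; y_N₂ = 715.2 / 1110 = 0.6444.

0.644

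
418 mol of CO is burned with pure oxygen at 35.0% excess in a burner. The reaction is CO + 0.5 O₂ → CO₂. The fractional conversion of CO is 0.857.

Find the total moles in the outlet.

521 mol

Stoichiometric O₂ = 0.5 × 418 = 209 mol; O₂ fed = 209 × 1.350 = 282.2 mol.
Fuel reacted = 0.857 × 418 → ξ = 358.2 mol.
Outlet (n = n₀ + ν ξ):
  CO: 418 − 1(358.2) = 59.77
  O₂: 282.2 − 0.5(358.2) = 103
  CO₂: 0 + 1(358.2) = 358.2
Total out = 59.77 + 103 + 358.2 = 521 mol.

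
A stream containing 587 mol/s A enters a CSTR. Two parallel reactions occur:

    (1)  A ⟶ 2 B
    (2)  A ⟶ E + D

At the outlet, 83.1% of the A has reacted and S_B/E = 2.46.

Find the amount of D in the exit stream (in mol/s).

Conversion of A: A consumed = 0.831 × 587 = 487.8 mol/s = 1ξ₁ + 1ξ₂.
Selectivity: 2ξ₁ / (1ξ₂) = 2.46 → ξ₁ = 1.23 ξ₂.
Substitute: (1·1.23 + 1) ξ₂ = 487.8 → ξ₂ = 218.7 mol/s, ξ₁ = 269.1 mol/s.
Outlet amounts (n = n₀ + Σ ν·ξ):
  A: 587 − 1(269.1) − 1(218.7) = 99.2
  B: 0 + 2(269.1) = 538.1
  E: 0 + 1(218.7) = 218.7
  D: 0 + 1(218.7) = 218.7

219 mol/s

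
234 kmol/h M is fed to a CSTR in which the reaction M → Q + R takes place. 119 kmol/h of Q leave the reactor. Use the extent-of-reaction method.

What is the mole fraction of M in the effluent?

For Q: n = n₀ + 1ξ → 119 = 0 + 1ξ, giving ξ = 119 kmol/h.
Outlet amounts (n = n₀ + ν ξ):
  M: 234 − 1(119) = 115
  Q: 0 + 1(119) = 119
  R: 0 + 1(119) = 119
Total out = 353 kmol/h; y_M = 115 / 353 = 0.3258.

0.326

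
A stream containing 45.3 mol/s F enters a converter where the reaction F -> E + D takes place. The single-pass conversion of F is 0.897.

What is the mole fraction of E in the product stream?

F reacted = 0.897 × 45.3 = 40.63 mol/s; ν_F = −1, so ξ = 40.63/1 = 40.63 mol/s.
Outlet amounts (n = n₀ + ν ξ):
  F: 45.3 − 1(40.63) = 4.666
  E: 0 + 1(40.63) = 40.63
  D: 0 + 1(40.63) = 40.63
Total out = 85.93 mol/s; y_E = 40.63 / 85.93 = 0.4729.

0.473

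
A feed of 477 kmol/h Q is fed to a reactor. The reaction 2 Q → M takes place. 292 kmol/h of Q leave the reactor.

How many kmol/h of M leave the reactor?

92.5 kmol/h

For Q: n = n₀ − 2ξ → 292 = 477 − 2ξ, giving ξ = 92.5 kmol/h.
Outlet amounts (n = n₀ + ν ξ):
  Q: 477 − 2(92.5) = 292
  M: 0 + 1(92.5) = 92.5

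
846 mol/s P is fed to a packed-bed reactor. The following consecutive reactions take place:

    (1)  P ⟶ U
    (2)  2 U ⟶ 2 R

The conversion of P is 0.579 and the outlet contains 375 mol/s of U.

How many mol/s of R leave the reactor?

115 mol/s

Conversion of P: P consumed = 1ξ₁ = 0.579 × 846 → ξ₁ = 489.8 mol/s.
U balance: n_U = 0 + 1ξ₁ − 2ξ₂ = 375 → ξ₂ = (1·489.8 − 375)/2 = 57.42 mol/s.
Outlet amounts (n = n₀ + Σ ν·ξ):
  P: 846 − 1(489.8) = 356.2
  U: 0 + 1(489.8) − 2(57.42) = 375
  R: 0 + 2(57.42) = 114.8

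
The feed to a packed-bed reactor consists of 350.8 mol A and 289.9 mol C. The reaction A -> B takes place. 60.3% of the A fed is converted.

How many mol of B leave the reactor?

A reacted = 0.603 × 350.8 = 211.5 mol; ν_A = −1, so ξ = 211.5/1 = 211.5 mol.
Outlet amounts (n = n₀ + ν ξ):
  A: 350.8 − 1(211.5) = 139.3
  B: 0 + 1(211.5) = 211.5
  C: 289.9 (inert)

212 mol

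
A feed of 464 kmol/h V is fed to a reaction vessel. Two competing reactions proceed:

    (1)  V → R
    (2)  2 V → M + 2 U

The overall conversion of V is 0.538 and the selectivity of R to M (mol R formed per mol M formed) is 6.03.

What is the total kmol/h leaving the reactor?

Conversion of V: V consumed = 0.538 × 464 = 249.6 kmol/h = 1ξ₁ + 2ξ₂.
Selectivity: 1ξ₁ / (1ξ₂) = 6.03 → ξ₁ = 6.03 ξ₂.
Substitute: (1·6.03 + 2) ξ₂ = 249.6 → ξ₂ = 31.09 kmol/h, ξ₁ = 187.5 kmol/h.
Outlet amounts (n = n₀ + Σ ν·ξ):
  V: 464 − 1(187.5) − 2(31.09) = 214.4
  R: 0 + 1(187.5) = 187.5
  M: 0 + 1(31.09) = 31.09
  U: 0 + 2(31.09) = 62.17
Total out = 214.4 + 187.5 + 31.09 + 62.17 = 495.1 kmol/h.

495 kmol/h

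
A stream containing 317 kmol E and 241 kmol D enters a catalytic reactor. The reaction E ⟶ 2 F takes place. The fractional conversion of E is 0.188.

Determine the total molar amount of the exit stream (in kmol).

618 kmol

E reacted = 0.188 × 317 = 59.6 kmol; ν_E = −1, so ξ = 59.6/1 = 59.6 kmol.
Outlet amounts (n = n₀ + ν ξ):
  E: 317 − 1(59.6) = 257.4
  F: 0 + 2(59.6) = 119.2
  D: 241 (inert)
Total out = 257.4 + 119.2 + 241 = 617.6 kmol.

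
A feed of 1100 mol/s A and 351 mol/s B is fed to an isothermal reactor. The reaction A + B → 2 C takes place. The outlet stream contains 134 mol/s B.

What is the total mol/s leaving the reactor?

1450 mol/s

For B: n = n₀ − 1ξ → 134 = 351 − 1ξ, giving ξ = 217 mol/s.
Outlet amounts (n = n₀ + ν ξ):
  A: 1100 − 1(217) = 883
  B: 351 − 1(217) = 134
  C: 0 + 2(217) = 434
Total out = 883 + 134 + 434 = 1451 mol/s.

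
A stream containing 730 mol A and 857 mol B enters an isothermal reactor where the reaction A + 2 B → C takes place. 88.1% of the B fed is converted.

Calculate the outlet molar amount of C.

B reacted = 0.881 × 857 = 755 mol; ν_B = −2, so ξ = 755/2 = 377.5 mol.
Outlet amounts (n = n₀ + ν ξ):
  A: 730 − 1(377.5) = 352.5
  B: 857 − 2(377.5) = 102
  C: 0 + 1(377.5) = 377.5

378 mol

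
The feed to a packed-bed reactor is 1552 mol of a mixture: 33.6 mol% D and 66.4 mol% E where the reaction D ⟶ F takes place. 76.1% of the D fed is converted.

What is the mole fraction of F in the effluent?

0.256

D reacted = 0.761 × 521.5 = 396.8 mol; ν_D = −1, so ξ = 396.8/1 = 396.8 mol.
Outlet amounts (n = n₀ + ν ξ):
  D: 521.5 − 1(396.8) = 124.6
  F: 0 + 1(396.8) = 396.8
  E: 1031 (inert)
Total out = 1552 mol; y_F = 396.8 / 1552 = 0.2557.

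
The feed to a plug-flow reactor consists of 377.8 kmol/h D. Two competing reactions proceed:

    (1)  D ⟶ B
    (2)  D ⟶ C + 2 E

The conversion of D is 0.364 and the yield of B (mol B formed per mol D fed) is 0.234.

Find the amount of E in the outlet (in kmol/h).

Yield of B: 1ξ₁ / 377.8 = 0.234 → ξ₁ = 88.41 kmol/h.
Conversion of D: 1ξ₁ + 1ξ₂ = 0.364 × 377.8 = 137.5 → ξ₂ = 49.11 kmol/h.
Outlet amounts (n = n₀ + Σ ν·ξ):
  D: 377.8 − 1(88.41) − 1(49.11) = 240.3
  B: 0 + 1(88.41) = 88.41
  C: 0 + 1(49.11) = 49.11
  E: 0 + 2(49.11) = 98.23

98.2 kmol/h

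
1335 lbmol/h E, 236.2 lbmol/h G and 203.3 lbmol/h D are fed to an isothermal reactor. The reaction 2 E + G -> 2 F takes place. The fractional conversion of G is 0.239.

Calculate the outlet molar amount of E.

G reacted = 0.239 × 236.2 = 56.45 lbmol/h; ν_G = −1, so ξ = 56.45/1 = 56.45 lbmol/h.
Outlet amounts (n = n₀ + ν ξ):
  E: 1335 − 2(56.45) = 1222
  G: 236.2 − 1(56.45) = 179.7
  F: 0 + 2(56.45) = 112.9
  D: 203.3 (inert)

1220 lbmol/h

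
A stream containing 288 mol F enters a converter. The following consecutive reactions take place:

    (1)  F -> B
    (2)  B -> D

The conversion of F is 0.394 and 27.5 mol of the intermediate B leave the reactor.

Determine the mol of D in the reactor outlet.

86 mol

Conversion of F: F consumed = 1ξ₁ = 0.394 × 288 → ξ₁ = 113.5 mol.
B balance: n_B = 0 + 1ξ₁ − 1ξ₂ = 27.5 → ξ₂ = (1·113.5 − 27.5)/1 = 85.97 mol.
Outlet amounts (n = n₀ + Σ ν·ξ):
  F: 288 − 1(113.5) = 174.5
  B: 0 + 1(113.5) − 1(85.97) = 27.5
  D: 0 + 1(85.97) = 85.97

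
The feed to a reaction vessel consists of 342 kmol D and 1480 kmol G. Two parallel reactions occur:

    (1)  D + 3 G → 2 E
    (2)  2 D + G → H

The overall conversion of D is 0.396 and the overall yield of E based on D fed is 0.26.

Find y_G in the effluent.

Yield of E: 2ξ₁ / 342 = 0.26 → ξ₁ = 44.46 kmol.
Conversion of D: 1ξ₁ + 2ξ₂ = 0.396 × 342 = 135.4 → ξ₂ = 45.49 kmol.
Outlet amounts (n = n₀ + Σ ν·ξ):
  D: 342 − 1(44.46) − 2(45.49) = 206.6
  G: 1480 − 3(44.46) − 1(45.49) = 1301
  E: 0 + 2(44.46) = 88.92
  H: 0 + 1(45.49) = 45.49
Total out = 1642 kmol; y_G = 1301 / 1642 = 0.7924.

0.792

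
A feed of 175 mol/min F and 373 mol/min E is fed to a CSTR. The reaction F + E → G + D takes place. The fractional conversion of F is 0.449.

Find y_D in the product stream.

F reacted = 0.449 × 175 = 78.58 mol/min; ν_F = −1, so ξ = 78.58/1 = 78.58 mol/min.
Outlet amounts (n = n₀ + ν ξ):
  F: 175 − 1(78.58) = 96.42
  E: 373 − 1(78.58) = 294.4
  G: 0 + 1(78.58) = 78.58
  D: 0 + 1(78.58) = 78.58
Total out = 548 mol/min; y_D = 78.58 / 548 = 0.1434.

0.143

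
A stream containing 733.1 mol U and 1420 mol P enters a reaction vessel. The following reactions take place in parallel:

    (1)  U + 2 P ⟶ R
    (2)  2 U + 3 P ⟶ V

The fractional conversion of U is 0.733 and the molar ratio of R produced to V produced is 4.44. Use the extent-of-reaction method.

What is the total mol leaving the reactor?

1080 mol

Conversion of U: U consumed = 0.733 × 733.1 = 537.4 mol = 1ξ₁ + 2ξ₂.
Selectivity: 1ξ₁ / (1ξ₂) = 4.44 → ξ₁ = 4.44 ξ₂.
Substitute: (1·4.44 + 2) ξ₂ = 537.4 → ξ₂ = 83.44 mol, ξ₁ = 370.5 mol.
Outlet amounts (n = n₀ + Σ ν·ξ):
  U: 733.1 − 1(370.5) − 2(83.44) = 195.7
  P: 1420 − 2(370.5) − 3(83.44) = 428.7
  R: 0 + 1(370.5) = 370.5
  V: 0 + 1(83.44) = 83.44
Total out = 195.7 + 428.7 + 370.5 + 83.44 = 1078 mol.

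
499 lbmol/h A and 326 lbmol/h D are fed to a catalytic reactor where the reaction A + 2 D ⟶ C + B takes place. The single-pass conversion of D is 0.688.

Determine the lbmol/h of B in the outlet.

D reacted = 0.688 × 326 = 224.3 lbmol/h; ν_D = −2, so ξ = 224.3/2 = 112.1 lbmol/h.
Outlet amounts (n = n₀ + ν ξ):
  A: 499 − 1(112.1) = 386.9
  D: 326 − 2(112.1) = 101.7
  C: 0 + 1(112.1) = 112.1
  B: 0 + 1(112.1) = 112.1

112 lbmol/h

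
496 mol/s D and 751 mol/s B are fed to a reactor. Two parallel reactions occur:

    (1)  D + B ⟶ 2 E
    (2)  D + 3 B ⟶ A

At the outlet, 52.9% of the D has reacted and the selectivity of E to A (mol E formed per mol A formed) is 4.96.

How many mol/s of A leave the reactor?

75.4 mol/s

Conversion of D: D consumed = 0.529 × 496 = 262.4 mol/s = 1ξ₁ + 1ξ₂.
Selectivity: 2ξ₁ / (1ξ₂) = 4.96 → ξ₁ = 2.48 ξ₂.
Substitute: (1·2.48 + 1) ξ₂ = 262.4 → ξ₂ = 75.4 mol/s, ξ₁ = 187 mol/s.
Outlet amounts (n = n₀ + Σ ν·ξ):
  D: 496 − 1(187) − 1(75.4) = 233.6
  B: 751 − 1(187) − 3(75.4) = 337.8
  E: 0 + 2(187) = 374
  A: 0 + 1(75.4) = 75.4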